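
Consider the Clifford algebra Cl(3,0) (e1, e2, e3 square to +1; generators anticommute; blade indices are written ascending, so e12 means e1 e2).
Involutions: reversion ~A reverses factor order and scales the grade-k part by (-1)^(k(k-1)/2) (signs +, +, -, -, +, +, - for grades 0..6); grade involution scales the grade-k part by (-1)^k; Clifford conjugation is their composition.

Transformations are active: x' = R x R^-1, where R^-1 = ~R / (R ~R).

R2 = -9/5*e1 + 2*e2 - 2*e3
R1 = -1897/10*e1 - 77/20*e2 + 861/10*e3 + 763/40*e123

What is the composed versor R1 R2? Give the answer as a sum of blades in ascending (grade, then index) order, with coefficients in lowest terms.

Distribute over the terms of R2 (each basis-blade product reordered to ascending indices, repeated generators contracted through their squares):
R1 (-9/5*e1) = 17073/50 - 693/100*e12 + 7749/50*e13 - 6867/200*e23
R1 (2*e2) = -77/10 - 1897/5*e12 - 763/20*e13 - 861/5*e23
R1 (-2*e3) = -861/5 - 763/20*e12 + 1897/5*e13 + 77/10*e23
Summing the partial products and collecting blades:
Answer: 4039/25 - 10612/25*e12 + 49623/100*e13 - 39767/200*e23


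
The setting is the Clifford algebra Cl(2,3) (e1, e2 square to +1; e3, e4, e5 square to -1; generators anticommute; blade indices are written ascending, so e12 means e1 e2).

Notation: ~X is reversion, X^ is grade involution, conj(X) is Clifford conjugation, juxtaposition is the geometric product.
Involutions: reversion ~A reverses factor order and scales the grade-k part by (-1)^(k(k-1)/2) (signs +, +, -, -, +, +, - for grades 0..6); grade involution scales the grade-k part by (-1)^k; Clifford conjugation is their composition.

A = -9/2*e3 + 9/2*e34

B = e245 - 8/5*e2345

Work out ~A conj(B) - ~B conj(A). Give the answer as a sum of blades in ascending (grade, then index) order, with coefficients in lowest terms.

first term: -36/5*e25 + 9/2*e235 + 36/5*e245 + 9/2*e2345
second term: -36/5*e25 + 9/2*e235 + 36/5*e245 - 9/2*e2345
Answer: 9*e2345


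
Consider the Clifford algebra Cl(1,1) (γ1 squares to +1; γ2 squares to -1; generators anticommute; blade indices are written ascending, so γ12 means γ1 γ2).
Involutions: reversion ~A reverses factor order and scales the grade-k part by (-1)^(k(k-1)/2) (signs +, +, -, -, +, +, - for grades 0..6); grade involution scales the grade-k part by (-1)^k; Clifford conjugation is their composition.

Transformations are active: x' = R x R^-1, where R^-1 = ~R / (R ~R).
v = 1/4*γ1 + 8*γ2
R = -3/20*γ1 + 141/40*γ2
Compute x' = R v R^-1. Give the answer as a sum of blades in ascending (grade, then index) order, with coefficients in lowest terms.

~R = -3/20*γ1 + 141/40*γ2, and R ~R = -3969/320, so R^-1 = ~R / (-3969/320).
R v = -2259/80 - 333/160*γ12
Answer: -2743/2940*γ1 + 5917/735*γ2


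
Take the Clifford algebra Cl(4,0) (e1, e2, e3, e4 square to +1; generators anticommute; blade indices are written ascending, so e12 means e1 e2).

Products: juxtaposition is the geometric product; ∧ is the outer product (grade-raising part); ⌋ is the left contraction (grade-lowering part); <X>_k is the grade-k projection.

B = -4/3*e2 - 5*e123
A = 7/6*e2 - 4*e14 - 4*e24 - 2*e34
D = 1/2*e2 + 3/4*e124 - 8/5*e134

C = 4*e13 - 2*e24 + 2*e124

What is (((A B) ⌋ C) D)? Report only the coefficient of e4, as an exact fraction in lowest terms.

step 1: -14/9 - 16/3*e4 + 35/6*e13 - 46/3*e124 + 20*e134 - 52/3*e234
step 2: 22/3 - 32/3*e2 - 32/3*e12 - 56/9*e13 + 28/9*e24 - 28/9*e124
step 3: -3 - 23/3*e1 + 11/3*e2 - 158/45*e4 + 86/9*e14 - 224/45*e23 + 364/45*e123 + 11/2*e124 - 176/15*e134 - 326/15*e234 - 256/15*e1234
Answer: -158/45


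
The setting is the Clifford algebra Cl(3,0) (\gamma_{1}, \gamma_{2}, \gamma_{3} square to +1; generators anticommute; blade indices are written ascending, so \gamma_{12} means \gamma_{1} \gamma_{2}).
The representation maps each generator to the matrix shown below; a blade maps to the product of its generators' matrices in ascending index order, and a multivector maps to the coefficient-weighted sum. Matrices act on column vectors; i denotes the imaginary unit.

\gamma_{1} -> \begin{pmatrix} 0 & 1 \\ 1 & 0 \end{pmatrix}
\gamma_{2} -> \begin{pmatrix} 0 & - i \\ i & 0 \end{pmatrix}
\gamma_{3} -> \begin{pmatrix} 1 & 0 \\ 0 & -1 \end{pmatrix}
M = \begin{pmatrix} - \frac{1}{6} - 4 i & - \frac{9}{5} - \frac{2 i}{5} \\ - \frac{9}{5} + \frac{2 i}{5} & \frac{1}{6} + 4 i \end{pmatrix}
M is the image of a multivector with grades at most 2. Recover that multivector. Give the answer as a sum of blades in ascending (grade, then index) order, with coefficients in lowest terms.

Method: 1, rho(\gamma_{1}), rho(\gamma_{2}), rho(\gamma_{3}) form a trace-orthogonal basis of the 2x2 complex matrices (tr(X Y) = 2 if X = Y, else 0), so M = m0*1 + m1*rho(\gamma_{1}) + m2*rho(\gamma_{2}) + m3*rho(\gamma_{3}) with m0 = tr(M)/2 = 0, m1 = tr(M rho(\gamma_{1}))/2 = - \frac{9}{5}, m2 = tr(M rho(\gamma_{2}))/2 = \frac{2}{5}, m3 = tr(M rho(\gamma_{3}))/2 = - \frac{1}{6} - 4 i.
Multiplying table entries, the bivector images are rho(\gamma_{12}) = i*rho(\gamma_{3}), rho(\gamma_{13}) = -i*rho(\gamma_{2}), rho(\gamma_{23}) = i*rho(\gamma_{1}); with real blade coefficients the real parts of m0..m3 are the coefficients of 1, \gamma_{1}, \gamma_{2}, \gamma_{3} and the imaginary parts give the bivectors (\gamma_{23}: Im m1, \gamma_{13}: -Im m2, \gamma_{12}: Im m3).
Answer: -\frac{9}{5} \gamma_{1} + \frac{2}{5} \gamma_{2} - \frac{1}{6} \gamma_{3} - 4 \gamma_{12}


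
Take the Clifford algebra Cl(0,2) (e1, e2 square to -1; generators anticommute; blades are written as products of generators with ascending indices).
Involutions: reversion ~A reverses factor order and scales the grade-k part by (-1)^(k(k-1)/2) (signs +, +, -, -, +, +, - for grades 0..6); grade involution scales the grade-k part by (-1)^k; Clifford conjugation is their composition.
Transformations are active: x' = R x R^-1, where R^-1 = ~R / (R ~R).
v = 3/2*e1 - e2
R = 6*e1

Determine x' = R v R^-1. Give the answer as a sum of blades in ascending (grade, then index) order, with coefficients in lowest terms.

~R = 6*e1, and R ~R = -36, so R^-1 = ~R / (-36).
R v = -9 - 6*e1 e2
Answer: 3/2*e1 + e2


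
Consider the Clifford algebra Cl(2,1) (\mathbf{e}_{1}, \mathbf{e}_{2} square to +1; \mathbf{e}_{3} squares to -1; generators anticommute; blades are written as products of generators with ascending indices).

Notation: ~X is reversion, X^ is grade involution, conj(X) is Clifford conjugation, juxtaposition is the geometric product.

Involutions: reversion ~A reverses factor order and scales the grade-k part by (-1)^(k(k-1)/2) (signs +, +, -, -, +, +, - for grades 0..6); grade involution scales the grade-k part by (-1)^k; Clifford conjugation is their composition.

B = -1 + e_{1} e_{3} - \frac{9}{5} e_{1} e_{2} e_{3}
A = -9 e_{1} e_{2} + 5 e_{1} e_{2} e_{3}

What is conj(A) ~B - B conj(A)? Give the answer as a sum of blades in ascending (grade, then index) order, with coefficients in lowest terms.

first term: 9 + 5 e_{2} - \frac{81}{5} e_{3} - 9 e_{1} e_{2} + 9 e_{2} e_{3} - 5 e_{1} e_{2} e_{3}
second term: -9 - 5 e_{2} + \frac{81}{5} e_{3} - 9 e_{1} e_{2} + 9 e_{2} e_{3} - 5 e_{1} e_{2} e_{3}
Answer: 18 + 10 e_{2} - \frac{162}{5} e_{3}


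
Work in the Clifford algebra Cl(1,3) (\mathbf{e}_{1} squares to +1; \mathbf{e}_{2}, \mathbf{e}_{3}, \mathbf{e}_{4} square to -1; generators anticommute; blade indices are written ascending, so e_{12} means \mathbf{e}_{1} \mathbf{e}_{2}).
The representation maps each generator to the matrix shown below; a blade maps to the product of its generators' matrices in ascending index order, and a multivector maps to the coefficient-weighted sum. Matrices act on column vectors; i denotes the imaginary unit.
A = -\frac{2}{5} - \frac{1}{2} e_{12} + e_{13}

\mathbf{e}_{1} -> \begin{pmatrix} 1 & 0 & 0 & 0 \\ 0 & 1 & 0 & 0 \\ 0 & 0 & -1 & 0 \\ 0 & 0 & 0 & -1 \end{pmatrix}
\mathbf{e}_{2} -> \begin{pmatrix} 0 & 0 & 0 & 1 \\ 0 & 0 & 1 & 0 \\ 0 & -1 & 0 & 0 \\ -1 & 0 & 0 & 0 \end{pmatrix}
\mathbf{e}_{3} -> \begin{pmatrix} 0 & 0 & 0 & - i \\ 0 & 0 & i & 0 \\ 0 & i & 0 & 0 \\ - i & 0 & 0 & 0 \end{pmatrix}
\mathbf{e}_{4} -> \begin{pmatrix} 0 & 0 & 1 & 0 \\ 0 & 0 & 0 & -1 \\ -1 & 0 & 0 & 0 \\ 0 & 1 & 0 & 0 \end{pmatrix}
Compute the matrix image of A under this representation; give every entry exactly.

Bivector images (products of the table entries): rho(e_{12}) = rho(\mathbf{e}_{1})rho(\mathbf{e}_{2}) = \begin{pmatrix} 0 & 0 & 0 & 1 \\ 0 & 0 & 1 & 0 \\ 0 & 1 & 0 & 0 \\ 1 & 0 & 0 & 0 \end{pmatrix}; rho(e_{13}) = rho(\mathbf{e}_{1})rho(\mathbf{e}_{3}) = \begin{pmatrix} 0 & 0 & 0 & - i \\ 0 & 0 & i & 0 \\ 0 & - i & 0 & 0 \\ i & 0 & 0 & 0 \end{pmatrix}.
M = (-\frac{2}{5})*1 + (-\frac{1}{2})*rho(e_{12}) + (1)*rho(e_{13}), summed entrywise (1 is the identity matrix):
Answer: \begin{pmatrix} - \frac{2}{5} & 0 & 0 & - \frac{1}{2} - i \\ 0 & - \frac{2}{5} & - \frac{1}{2} + i & 0 \\ 0 & - \frac{1}{2} - i & - \frac{2}{5} & 0 \\ - \frac{1}{2} + i & 0 & 0 & - \frac{2}{5} \end{pmatrix}


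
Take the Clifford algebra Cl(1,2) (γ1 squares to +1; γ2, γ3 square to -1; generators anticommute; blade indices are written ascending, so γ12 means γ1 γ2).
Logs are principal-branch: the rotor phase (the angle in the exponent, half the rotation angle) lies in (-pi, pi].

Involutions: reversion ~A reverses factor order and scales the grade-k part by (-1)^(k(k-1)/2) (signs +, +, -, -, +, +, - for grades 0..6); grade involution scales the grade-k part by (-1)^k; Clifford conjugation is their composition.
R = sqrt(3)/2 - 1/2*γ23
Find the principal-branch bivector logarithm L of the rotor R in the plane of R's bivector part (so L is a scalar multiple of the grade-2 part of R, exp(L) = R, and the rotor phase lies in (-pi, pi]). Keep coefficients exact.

The scalar part of R is sqrt(3)/2, which pins the rotor phase on the principal branch; dividing the bivector part by the sine of that phase recovers the unit plane, and L is the phase times that plane.
Concretely: cos(phase) = sqrt(3)/2 gives phase = ±pi/6, and since phase/sin(phase) is even the sign is immaterial: L = (phase/sin(phase)) * <R>_2 = (pi/3) * <R>_2.
Answer: -pi/6*γ23


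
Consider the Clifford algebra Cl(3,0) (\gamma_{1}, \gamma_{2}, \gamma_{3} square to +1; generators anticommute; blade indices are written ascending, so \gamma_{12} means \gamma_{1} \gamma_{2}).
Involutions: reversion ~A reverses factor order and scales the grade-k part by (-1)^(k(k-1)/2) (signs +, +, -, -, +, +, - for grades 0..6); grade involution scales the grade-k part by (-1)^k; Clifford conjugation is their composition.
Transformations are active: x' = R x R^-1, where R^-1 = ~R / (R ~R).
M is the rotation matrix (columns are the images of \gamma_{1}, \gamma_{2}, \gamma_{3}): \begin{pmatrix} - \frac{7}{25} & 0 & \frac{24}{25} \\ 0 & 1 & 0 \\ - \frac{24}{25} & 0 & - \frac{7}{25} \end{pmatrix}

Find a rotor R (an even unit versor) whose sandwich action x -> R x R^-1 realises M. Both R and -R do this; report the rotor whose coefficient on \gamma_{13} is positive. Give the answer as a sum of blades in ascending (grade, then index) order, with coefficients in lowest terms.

Method: write R = a + b12*\gamma_{12} + b13*\gamma_{13} + b23*\gamma_{23} with a^2 + b12^2 + b13^2 + b23^2 = 1 (so R^-1 = ~R). Expanding the columns R e_j ~R gives tr M = 4a^2 - 1 and, from the antisymmetric part, M21 - M12 = -4a*b12, M13 - M31 = 4a*b13, M32 - M23 = -4a*b23.
Here tr M = \frac{11}{25}, so a^2 = (1 + tr M)/4 = \frac{9}{25} and a = ±\frac{3}{5}. Taking a = \frac{3}{5}: M21 - M12 = 0, M13 - M31 = \frac{48}{25}, M32 - M23 = 0, giving b12 = 0, b13 = \frac{4}{5}, b23 = 0, i.e. R = \frac{3}{5} + \frac{4}{5} \gamma_{13}.
Its \gamma_{13} coefficient is already positive.
Answer: \frac{3}{5} + \frac{4}{5} \gamma_{13}. Key observation: the double cover Spin(3) -> SO(3) sends R and -R to the same matrix (trace \frac{11}{25} here), so the stated sign of the \gamma_{13} coefficient is what selects one sheet.


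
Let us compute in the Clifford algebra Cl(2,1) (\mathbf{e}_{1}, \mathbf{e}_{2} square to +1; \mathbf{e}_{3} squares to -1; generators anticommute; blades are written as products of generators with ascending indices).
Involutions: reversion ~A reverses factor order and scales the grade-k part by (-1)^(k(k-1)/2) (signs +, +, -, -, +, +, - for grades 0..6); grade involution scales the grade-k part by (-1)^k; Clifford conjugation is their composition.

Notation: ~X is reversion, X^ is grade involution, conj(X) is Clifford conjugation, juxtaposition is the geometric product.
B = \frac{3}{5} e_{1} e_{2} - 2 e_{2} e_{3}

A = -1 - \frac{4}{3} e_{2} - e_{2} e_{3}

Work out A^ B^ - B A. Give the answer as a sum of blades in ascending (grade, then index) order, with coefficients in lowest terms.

first term: 2 - \frac{4}{5} e_{1} - \frac{8}{3} e_{3} - \frac{3}{5} e_{1} e_{2} + \frac{3}{5} e_{1} e_{3} + 2 e_{2} e_{3}
second term: 2 - \frac{4}{5} e_{1} - \frac{8}{3} e_{3} - \frac{3}{5} e_{1} e_{2} - \frac{3}{5} e_{1} e_{3} + 2 e_{2} e_{3}
Answer: \frac{6}{5} e_{1} e_{3}


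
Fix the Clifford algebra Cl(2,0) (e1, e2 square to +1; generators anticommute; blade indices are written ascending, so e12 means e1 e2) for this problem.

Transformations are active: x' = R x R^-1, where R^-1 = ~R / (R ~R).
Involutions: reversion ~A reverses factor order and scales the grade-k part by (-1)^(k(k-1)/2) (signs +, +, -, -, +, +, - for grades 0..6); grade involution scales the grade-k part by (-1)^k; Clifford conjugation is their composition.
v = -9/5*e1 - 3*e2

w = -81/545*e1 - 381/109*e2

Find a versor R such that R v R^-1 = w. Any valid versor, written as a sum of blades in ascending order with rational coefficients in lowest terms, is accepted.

Since q(v) = q(w) = 306/25, the sum R = v + w = -1062/545*e1 - 708/109*e2 does the job whenever invertible.
Answer: -1062/545*e1 - 708/109*e2


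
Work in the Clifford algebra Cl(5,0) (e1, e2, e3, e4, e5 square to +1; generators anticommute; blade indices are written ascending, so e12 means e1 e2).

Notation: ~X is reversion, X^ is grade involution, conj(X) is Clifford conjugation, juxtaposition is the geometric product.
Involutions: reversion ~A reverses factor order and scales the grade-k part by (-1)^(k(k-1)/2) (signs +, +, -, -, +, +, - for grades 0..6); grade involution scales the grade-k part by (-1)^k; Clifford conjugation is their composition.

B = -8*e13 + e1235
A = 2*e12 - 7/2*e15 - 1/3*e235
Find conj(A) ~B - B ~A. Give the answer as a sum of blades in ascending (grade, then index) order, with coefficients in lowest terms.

first term: -1/3*e1 + 25/2*e23 + 30*e35 - 8/3*e125
second term: -1/3*e1 + 25/2*e23 + 30*e35 + 8/3*e125
Answer: -16/3*e125


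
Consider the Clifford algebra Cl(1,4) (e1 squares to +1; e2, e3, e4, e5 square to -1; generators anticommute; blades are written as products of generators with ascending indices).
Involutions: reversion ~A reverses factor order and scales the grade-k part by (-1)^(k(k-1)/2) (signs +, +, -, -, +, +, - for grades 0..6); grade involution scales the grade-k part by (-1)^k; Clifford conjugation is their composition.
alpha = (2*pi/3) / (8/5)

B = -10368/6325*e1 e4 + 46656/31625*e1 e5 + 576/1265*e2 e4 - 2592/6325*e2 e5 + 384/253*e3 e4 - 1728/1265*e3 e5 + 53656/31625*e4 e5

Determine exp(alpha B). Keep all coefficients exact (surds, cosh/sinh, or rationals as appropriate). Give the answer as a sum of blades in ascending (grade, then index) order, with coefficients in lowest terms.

B^2 term by term: the squares give (-10368/6325)^2*(e1 e4)^2 + (46656/31625)^2*(e1 e5)^2 + (576/1265)^2*(e2 e4)^2 + (-2592/6325)^2*(e2 e5)^2 + (384/253)^2*(e3 e4)^2 + (-1728/1265)^2*(e3 e5)^2 + (53656/31625)^2*(e4 e5)^2 = 107495424/40005625*(+1) + 2176782336/1000140625*(+1) + 331776/1600225*(-1) + 6718464/40005625*(-1) + 147456/64009*(-1) + 2985984/1600225*(-1) + 2878966336/1000140625*(-1) = -64/25 (each basis 2-blade squares to minus the product of its generators' squares); cross terms between blades sharing an index anticommute and cancel; the commuting (index-disjoint) pairs give grade-4 terms 2*c*c'*(blade product), which cancel blade by blade — e1 e2 e4 e5: -53747712/40005625 + 53747712/40005625 = 0; e1 e3 e4 e5: -35831808/8001125 + 35831808/8001125 = 0; e2 e3 e4 e5: 1990656/1600225 - 1990656/1600225 = 0 — confirming B is simple. So B^2 = -64/25.
B^2 = -64/25 — circular case — the even/odd split gives cos and sin: l = 8/5, alpha*l = 2*pi/3, so exp(alpha B) = cos(2*pi/3) + (sin(2*pi/3)/(8/5))*B = -1/2 + (5*sqrt(3)/16)*B.
Answer: -1/2 - 648*sqrt(3)/1265*e1 e4 + 2916*sqrt(3)/6325*e1 e5 + 36*sqrt(3)/253*e2 e4 - 162*sqrt(3)/1265*e2 e5 + 120*sqrt(3)/253*e3 e4 - 108*sqrt(3)/253*e3 e5 + 6707*sqrt(3)/12650*e4 e5


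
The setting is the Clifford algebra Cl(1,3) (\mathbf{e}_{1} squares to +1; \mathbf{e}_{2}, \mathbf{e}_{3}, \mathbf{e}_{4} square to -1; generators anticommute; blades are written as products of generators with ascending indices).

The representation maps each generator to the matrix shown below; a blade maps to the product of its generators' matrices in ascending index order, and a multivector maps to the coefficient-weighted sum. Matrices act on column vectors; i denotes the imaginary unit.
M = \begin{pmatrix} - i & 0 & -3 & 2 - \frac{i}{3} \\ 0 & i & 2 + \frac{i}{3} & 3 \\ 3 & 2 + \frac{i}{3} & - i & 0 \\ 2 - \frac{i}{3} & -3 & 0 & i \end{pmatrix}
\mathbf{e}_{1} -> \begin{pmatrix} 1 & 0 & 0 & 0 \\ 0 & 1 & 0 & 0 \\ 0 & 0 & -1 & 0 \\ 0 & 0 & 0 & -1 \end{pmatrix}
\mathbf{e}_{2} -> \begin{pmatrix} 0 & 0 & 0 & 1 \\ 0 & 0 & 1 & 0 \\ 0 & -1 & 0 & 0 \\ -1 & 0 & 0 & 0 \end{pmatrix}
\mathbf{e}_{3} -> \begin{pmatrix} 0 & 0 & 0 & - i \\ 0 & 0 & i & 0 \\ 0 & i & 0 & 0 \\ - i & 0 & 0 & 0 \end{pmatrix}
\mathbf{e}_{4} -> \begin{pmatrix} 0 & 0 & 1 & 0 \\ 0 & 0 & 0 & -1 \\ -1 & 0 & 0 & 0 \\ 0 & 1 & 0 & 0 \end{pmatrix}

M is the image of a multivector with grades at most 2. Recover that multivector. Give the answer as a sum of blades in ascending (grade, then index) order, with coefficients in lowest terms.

Method: the blade images are trace-orthogonal — tr(rho(e_A) rho(e_B)^-1) = 4 if A = B and 0 otherwise — and rho(e_A)^-1 = (e_A)^2 * rho(e_A) with (e_A)^2 = +1 or -1, so the coefficient of e_A in the preimage is (e_A)^2 * tr(M rho(e_A))/4.
Nonzero projections over blades of grade <= 2: e_{3}: (e_{3})^2 = -1, tr(M rho(e_{3})) = - \frac{4}{3}, coefficient \frac{1}{3}; e_{4}: (e_{4})^2 = -1, tr(M rho(e_{4})) = 12, coefficient -3; e_{1} e_{2}: (e_{1} e_{2})^2 = +1, tr(M rho(e_{1} e_{2})) = 8, coefficient 2; e_{2} e_{3}: (e_{2} e_{3})^2 = -1, tr(M rho(e_{2} e_{3})) = -4, coefficient 1. Every other blade of grade <= 2 projects to 0.
Answer: \frac{1}{3} e_{3} - 3 e_{4} + 2 e_{1} e_{2} + e_{2} e_{3}


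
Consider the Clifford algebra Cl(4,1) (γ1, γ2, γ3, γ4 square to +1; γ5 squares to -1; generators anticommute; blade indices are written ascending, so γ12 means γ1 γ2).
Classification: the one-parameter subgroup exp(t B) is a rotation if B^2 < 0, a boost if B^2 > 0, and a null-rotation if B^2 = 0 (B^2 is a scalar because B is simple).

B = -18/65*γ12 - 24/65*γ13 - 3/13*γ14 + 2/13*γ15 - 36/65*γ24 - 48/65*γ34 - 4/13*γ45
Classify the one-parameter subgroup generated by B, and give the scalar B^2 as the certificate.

B^2 term by term: the squares give (-18/65)^2*(γ12)^2 + (-24/65)^2*(γ13)^2 + (-3/13)^2*(γ14)^2 + (2/13)^2*(γ15)^2 + (-36/65)^2*(γ24)^2 + (-48/65)^2*(γ34)^2 + (-4/13)^2*(γ45)^2 = 324/4225*(-1) + 576/4225*(-1) + 9/169*(-1) + 4/169*(+1) + 1296/4225*(-1) + 2304/4225*(-1) + 16/169*(+1) = -1 (each basis 2-blade squares to minus the product of its generators' squares); cross terms between blades sharing an index anticommute and cancel; the commuting (index-disjoint) pairs give grade-4 terms 2*c*c'*(blade product), which cancel blade by blade — γ1234: 1728/4225 - 1728/4225 = 0; γ1245: 144/845 - 144/845 = 0; γ1345: 192/845 - 192/845 = 0 — confirming B is simple. So B^2 = -1.
Answer: rotation, certificate B^2 = -1. No conjugation can change B^2 = -1; the sign gives the class.


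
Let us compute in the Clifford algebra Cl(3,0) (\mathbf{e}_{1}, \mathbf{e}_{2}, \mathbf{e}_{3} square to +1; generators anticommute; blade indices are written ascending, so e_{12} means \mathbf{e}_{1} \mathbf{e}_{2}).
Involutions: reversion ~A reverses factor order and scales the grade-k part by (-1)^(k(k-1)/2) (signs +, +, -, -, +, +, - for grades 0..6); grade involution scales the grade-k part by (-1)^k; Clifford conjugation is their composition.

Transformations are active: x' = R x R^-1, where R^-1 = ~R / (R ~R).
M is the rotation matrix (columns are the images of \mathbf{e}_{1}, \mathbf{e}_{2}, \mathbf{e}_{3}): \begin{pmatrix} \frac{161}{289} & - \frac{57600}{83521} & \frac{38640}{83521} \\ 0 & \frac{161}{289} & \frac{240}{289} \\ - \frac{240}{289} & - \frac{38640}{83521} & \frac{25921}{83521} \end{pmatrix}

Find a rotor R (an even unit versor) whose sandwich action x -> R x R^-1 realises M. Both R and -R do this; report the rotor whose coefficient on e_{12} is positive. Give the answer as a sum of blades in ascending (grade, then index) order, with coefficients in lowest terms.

Method: write R = a + b12*e_{12} + b13*e_{13} + b23*e_{23} with a^2 + b12^2 + b13^2 + b23^2 = 1 (so R^-1 = ~R). Expanding the columns R e_j ~R gives tr M = 4a^2 - 1 and, from the antisymmetric part, M21 - M12 = -4a*b12, M13 - M31 = 4a*b13, M32 - M23 = -4a*b23.
Here tr M = \frac{118979}{83521}, so a^2 = (1 + tr M)/4 = \frac{50625}{83521} and a = ±\frac{225}{289}. Taking a = \frac{225}{289}: M21 - M12 = \frac{57600}{83521}, M13 - M31 = \frac{108000}{83521}, M32 - M23 = -\frac{108000}{83521}, giving b12 = -\frac{64}{289}, b13 = \frac{120}{289}, b23 = \frac{120}{289}, i.e. R = \frac{225}{289} - \frac{64}{289} e_{12} + \frac{120}{289} e_{13} + \frac{120}{289} e_{23}.
Its e_{12} coefficient is negative, so report the other preimage -R.
Answer: -\frac{225}{289} + \frac{64}{289} e_{12} - \frac{120}{289} e_{13} - \frac{120}{289} e_{23}. Why the constraint matters: R and -R act identically through the sandwich — M has trace \frac{118979}{83521} either way — so only the sign condition on e_{12} picks one of the two preimages.


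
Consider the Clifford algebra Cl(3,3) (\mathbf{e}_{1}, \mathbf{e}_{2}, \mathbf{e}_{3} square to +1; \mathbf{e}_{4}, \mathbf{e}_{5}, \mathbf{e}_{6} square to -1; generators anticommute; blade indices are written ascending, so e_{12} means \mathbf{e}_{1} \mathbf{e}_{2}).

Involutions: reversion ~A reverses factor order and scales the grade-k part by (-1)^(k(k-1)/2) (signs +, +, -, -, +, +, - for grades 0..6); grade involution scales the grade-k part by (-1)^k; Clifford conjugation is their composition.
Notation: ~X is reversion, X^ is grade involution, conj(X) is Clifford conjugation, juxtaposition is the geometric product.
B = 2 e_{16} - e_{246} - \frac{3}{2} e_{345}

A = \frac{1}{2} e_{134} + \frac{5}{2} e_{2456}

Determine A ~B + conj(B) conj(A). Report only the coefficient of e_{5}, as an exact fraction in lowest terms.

first term: -\frac{5}{2} e_{5} + \frac{3}{4} e_{15} + \frac{15}{4} e_{236} - e_{346} - \frac{1}{2} e_{1236} + 5 e_{1245}
second term: -\frac{5}{2} e_{5} + \frac{3}{4} e_{15} - \frac{15}{4} e_{236} + e_{346} + \frac{1}{2} e_{1236} - 5 e_{1245}
Answer: -5


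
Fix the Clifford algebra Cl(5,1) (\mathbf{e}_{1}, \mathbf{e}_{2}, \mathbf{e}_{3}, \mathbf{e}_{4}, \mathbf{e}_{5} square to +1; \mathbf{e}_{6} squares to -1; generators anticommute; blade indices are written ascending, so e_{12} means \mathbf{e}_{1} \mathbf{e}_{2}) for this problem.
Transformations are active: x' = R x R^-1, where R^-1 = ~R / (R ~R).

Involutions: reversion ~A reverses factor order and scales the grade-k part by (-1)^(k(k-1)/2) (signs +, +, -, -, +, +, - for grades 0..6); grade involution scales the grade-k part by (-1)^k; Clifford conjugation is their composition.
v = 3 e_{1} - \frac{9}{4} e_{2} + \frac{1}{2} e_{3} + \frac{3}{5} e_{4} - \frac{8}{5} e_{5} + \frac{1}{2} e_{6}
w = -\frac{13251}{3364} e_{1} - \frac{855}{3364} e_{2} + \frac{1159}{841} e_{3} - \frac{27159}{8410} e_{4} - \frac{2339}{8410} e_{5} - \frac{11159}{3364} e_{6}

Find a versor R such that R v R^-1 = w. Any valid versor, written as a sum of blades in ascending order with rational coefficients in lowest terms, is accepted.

Reasoning: v^2 = w^2 = \frac{6793}{400} since conjugation preserves the quadratic form; R = v + w = -\frac{3159}{3364} e_{1} - \frac{2106}{841} e_{2} + \frac{3159}{1682} e_{3} - \frac{22113}{8410} e_{4} - \frac{3159}{1682} e_{5} - \frac{9477}{3364} e_{6} is then valid when invertible, keeping its own part and reversing (v - w)/2.
Answer: -\frac{3159}{3364} e_{1} - \frac{2106}{841} e_{2} + \frac{3159}{1682} e_{3} - \frac{22113}{8410} e_{4} - \frac{3159}{1682} e_{5} - \frac{9477}{3364} e_{6}


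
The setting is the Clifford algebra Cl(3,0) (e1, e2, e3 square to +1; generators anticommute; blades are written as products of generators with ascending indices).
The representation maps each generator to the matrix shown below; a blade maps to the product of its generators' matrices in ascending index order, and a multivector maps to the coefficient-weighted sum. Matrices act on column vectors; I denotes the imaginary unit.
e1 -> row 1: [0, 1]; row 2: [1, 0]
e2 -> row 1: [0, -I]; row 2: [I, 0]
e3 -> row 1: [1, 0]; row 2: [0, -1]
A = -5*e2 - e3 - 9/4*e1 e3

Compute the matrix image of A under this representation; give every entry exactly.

Bivector images (products of the table entries): rho(e1 e3) = rho(e1)rho(e3) = row 1: [0, -1]; row 2: [1, 0].
M = (-5)*rho(e2) + (-1)*rho(e3) + (-9/4)*rho(e1 e3), summed entrywise:
Answer: row 1: [-1, 9/4 + 5*I]; row 2: [-9/4 - 5*I, 1]


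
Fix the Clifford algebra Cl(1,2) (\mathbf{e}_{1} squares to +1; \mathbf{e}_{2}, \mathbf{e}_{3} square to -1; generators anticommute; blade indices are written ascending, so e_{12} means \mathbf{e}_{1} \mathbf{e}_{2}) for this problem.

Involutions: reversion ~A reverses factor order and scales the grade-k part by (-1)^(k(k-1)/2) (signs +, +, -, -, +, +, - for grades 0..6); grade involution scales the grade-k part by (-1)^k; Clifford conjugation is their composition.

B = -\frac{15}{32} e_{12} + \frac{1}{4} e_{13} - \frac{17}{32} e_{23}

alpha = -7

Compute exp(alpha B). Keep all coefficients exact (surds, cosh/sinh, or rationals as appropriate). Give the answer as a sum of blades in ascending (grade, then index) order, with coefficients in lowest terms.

B^2 term by term: the squares give (-\frac{15}{32})^2*(e_{12})^2 + (\frac{1}{4})^2*(e_{13})^2 + (-\frac{17}{32})^2*(e_{23})^2 = \frac{225}{1024}*(+1) + \frac{1}{16}*(+1) + \frac{289}{1024}*(-1) = 0 (each basis 2-blade squares to minus the product of its generators' squares); cross terms between blades sharing an index anticommute and cancel. So B^2 = 0.
B^2 = 0, so the series truncates immediately: exp(alpha B) = 1 + alpha B (parabolic case).
Answer: 1 + \frac{105}{32} e_{12} - \frac{7}{4} e_{13} + \frac{119}{32} e_{23}


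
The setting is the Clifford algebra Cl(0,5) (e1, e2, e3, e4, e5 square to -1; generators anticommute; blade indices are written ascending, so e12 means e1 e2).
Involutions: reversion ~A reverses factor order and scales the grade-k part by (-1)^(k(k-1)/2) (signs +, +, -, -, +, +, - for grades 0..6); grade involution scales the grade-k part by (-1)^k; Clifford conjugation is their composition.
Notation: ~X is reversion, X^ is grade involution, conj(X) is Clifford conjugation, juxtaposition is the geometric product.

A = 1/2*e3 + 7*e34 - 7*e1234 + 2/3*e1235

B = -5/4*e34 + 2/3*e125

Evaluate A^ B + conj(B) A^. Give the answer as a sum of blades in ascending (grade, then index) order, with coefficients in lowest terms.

first term: 35/4 + 4/9*e3 - 5/8*e4 - 35/4*e12 + 14/3*e345 - 1/3*e1235 + 5/6*e1245 + 14/3*e12345
second term: -35/4 - 4/9*e3 - 5/8*e4 + 35/4*e12 + 14/3*e345 + 1/3*e1235 + 5/6*e1245 + 14/3*e12345
Answer: -5/4*e4 + 28/3*e345 + 5/3*e1245 + 28/3*e12345


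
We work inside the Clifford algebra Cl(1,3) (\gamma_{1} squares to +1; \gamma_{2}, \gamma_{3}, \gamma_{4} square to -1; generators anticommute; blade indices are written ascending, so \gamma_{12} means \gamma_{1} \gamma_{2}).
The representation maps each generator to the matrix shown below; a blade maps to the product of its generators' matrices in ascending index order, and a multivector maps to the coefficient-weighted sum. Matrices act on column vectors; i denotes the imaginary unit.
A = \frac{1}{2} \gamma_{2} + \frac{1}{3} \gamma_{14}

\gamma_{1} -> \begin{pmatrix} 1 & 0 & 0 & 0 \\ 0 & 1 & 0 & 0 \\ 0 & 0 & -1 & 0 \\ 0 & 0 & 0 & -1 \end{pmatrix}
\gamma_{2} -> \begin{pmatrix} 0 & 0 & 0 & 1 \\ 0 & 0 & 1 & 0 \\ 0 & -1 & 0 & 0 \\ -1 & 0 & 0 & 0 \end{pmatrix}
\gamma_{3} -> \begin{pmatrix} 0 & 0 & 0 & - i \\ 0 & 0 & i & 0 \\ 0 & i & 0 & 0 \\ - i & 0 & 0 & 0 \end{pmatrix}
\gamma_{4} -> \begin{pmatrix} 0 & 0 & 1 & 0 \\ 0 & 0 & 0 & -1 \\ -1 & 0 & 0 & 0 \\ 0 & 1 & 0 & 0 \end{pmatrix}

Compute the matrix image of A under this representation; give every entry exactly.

Bivector images (products of the table entries): rho(\gamma_{14}) = rho(\gamma_{1})rho(\gamma_{4}) = \begin{pmatrix} 0 & 0 & 1 & 0 \\ 0 & 0 & 0 & -1 \\ 1 & 0 & 0 & 0 \\ 0 & -1 & 0 & 0 \end{pmatrix}.
M = (\frac{1}{2})*rho(\gamma_{2}) + (\frac{1}{3})*rho(\gamma_{14}), summed entrywise:
Answer: \begin{pmatrix} 0 & 0 & \frac{1}{3} & \frac{1}{2} \\ 0 & 0 & \frac{1}{2} & - \frac{1}{3} \\ \frac{1}{3} & - \frac{1}{2} & 0 & 0 \\ - \frac{1}{2} & - \frac{1}{3} & 0 & 0 \end{pmatrix}


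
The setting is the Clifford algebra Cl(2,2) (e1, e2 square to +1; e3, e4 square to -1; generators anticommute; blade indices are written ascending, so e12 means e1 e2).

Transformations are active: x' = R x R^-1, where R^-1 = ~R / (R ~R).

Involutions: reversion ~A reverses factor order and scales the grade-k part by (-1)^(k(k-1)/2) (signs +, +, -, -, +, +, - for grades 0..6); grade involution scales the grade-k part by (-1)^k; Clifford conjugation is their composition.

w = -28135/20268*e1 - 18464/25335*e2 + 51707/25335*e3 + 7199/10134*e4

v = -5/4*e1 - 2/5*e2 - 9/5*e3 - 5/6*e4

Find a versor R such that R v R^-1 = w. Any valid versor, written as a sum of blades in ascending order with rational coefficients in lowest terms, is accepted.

Construction: equal norms (both -7963/3600) license R = v + w = -26735/10134*e1 - 28598/25335*e2 + 6104/25335*e3 - 623/5067*e4 — nothing changes along that direction, while (v - w)/2 changes sign, so v maps onto w.
Answer: -26735/10134*e1 - 28598/25335*e2 + 6104/25335*e3 - 623/5067*e4


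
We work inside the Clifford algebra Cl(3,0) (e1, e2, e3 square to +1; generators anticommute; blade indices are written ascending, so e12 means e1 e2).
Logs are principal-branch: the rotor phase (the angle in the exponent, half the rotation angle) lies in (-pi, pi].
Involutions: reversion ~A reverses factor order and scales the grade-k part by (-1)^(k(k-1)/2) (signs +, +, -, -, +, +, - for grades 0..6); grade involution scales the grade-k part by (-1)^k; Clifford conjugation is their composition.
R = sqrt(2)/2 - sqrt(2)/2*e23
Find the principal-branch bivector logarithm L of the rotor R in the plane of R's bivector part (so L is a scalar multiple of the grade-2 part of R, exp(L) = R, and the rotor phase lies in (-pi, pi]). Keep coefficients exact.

The scalar part of R is sqrt(2)/2, which pins the rotor phase on the principal branch; dividing the bivector part by the sine of that phase recovers the unit plane, and L is the phase times that plane.
Concretely: cos(phase) = sqrt(2)/2 gives phase = ±pi/4, and since phase/sin(phase) is even the sign is immaterial: L = (phase/sin(phase)) * <R>_2 = (sqrt(2)*pi/4) * <R>_2.
Answer: -pi/4*e23


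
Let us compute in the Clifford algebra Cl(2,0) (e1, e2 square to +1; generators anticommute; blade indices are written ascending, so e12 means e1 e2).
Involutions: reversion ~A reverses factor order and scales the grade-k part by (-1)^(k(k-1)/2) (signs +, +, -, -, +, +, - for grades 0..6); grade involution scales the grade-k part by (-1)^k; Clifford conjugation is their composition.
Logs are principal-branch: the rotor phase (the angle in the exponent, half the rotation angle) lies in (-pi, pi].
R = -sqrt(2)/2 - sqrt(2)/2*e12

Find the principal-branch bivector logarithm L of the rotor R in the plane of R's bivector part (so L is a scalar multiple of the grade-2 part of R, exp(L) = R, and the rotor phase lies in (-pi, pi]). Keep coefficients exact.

The scalar part of R is -sqrt(2)/2, which pins the rotor phase on the principal branch; dividing the bivector part by the sine of that phase recovers the unit plane, and L is the phase times that plane.
Concretely: cos(phase) = -sqrt(2)/2 gives phase = ±3*pi/4, and since phase/sin(phase) is even the sign is immaterial: L = (phase/sin(phase)) * <R>_2 = (3*sqrt(2)*pi/4) * <R>_2.
Answer: -3*pi/4*e12


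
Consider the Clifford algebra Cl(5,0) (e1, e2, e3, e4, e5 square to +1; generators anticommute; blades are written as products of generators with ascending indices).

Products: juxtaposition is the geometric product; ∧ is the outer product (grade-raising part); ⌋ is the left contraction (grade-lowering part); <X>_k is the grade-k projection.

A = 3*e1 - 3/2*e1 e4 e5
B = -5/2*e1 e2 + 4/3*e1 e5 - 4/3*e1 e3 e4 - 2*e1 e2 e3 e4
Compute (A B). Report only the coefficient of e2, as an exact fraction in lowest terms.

step 1: -15/2*e2 - 2*e4 + 4*e5 - 4*e3 e4 - 2*e3 e5 - 6*e2 e3 e4 - 3*e2 e3 e5 + 15/4*e2 e4 e5
Answer: -15/2


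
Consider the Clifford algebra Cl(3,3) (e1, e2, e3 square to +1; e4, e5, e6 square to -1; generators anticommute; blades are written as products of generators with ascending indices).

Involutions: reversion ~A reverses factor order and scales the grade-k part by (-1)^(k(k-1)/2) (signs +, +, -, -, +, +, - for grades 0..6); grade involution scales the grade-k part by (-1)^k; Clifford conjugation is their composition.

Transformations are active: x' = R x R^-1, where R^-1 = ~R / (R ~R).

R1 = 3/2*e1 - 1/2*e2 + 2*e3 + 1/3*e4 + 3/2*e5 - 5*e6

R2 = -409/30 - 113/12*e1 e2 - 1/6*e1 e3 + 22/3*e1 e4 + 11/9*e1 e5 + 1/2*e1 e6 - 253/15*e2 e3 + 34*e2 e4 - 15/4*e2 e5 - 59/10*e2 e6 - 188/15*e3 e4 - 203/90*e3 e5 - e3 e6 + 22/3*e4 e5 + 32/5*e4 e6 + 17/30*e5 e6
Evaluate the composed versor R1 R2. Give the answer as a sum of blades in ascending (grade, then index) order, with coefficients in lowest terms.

Distribute over the terms of R1 (each basis-blade product reordered to ascending indices, repeated generators contracted through their squares):
(3/2*e1) R2 = -409/20*e1 - 113/8*e2 - 1/4*e3 + 11*e4 + 11/6*e5 + 3/4*e6 - 253/10*e1 e2 e3 + 51*e1 e2 e4 - 45/8*e1 e2 e5 - 177/20*e1 e2 e6 - 94/5*e1 e3 e4 - 203/60*e1 e3 e5 - 3/2*e1 e3 e6 + 11*e1 e4 e5 + 48/5*e1 e4 e6 + 17/20*e1 e5 e6
(-1/2*e2) R2 = -113/24*e1 + 409/60*e2 + 253/30*e3 - 17*e4 + 15/8*e5 + 59/20*e6 - 1/12*e1 e2 e3 + 11/3*e1 e2 e4 + 11/18*e1 e2 e5 + 1/4*e1 e2 e6 + 94/15*e2 e3 e4 + 203/180*e2 e3 e5 + 1/2*e2 e3 e6 - 11/3*e2 e4 e5 - 16/5*e2 e4 e6 - 17/60*e2 e5 e6
(2*e3) R2 = 1/3*e1 + 506/15*e2 - 409/15*e3 - 376/15*e4 - 203/45*e5 - 2*e6 - 113/6*e1 e2 e3 - 44/3*e1 e3 e4 - 22/9*e1 e3 e5 - e1 e3 e6 - 68*e2 e3 e4 + 15/2*e2 e3 e5 + 59/5*e2 e3 e6 + 44/3*e3 e4 e5 + 64/5*e3 e4 e6 + 17/15*e3 e5 e6
(1/3*e4) R2 = 22/9*e1 + 34/3*e2 - 188/45*e3 - 409/90*e4 - 22/9*e5 - 32/15*e6 - 113/36*e1 e2 e4 - 1/18*e1 e3 e4 - 11/27*e1 e4 e5 - 1/6*e1 e4 e6 - 253/45*e2 e3 e4 + 5/4*e2 e4 e5 + 59/30*e2 e4 e6 + 203/270*e3 e4 e5 + 1/3*e3 e4 e6 + 17/90*e4 e5 e6
(3/2*e5) R2 = 11/6*e1 - 45/8*e2 - 203/60*e3 + 11*e4 - 409/20*e5 - 17/20*e6 - 113/8*e1 e2 e5 - 1/4*e1 e3 e5 + 11*e1 e4 e5 - 3/4*e1 e5 e6 - 253/10*e2 e3 e5 + 51*e2 e4 e5 + 177/20*e2 e5 e6 - 94/5*e3 e4 e5 + 3/2*e3 e5 e6 - 48/5*e4 e5 e6
(-5*e6) R2 = -5/2*e1 + 59/2*e2 + 5*e3 - 32*e4 - 17/6*e5 + 409/6*e6 + 565/12*e1 e2 e6 + 5/6*e1 e3 e6 - 110/3*e1 e4 e6 - 55/9*e1 e5 e6 + 253/3*e2 e3 e6 - 170*e2 e4 e6 + 75/4*e2 e5 e6 + 188/3*e3 e4 e6 + 203/18*e3 e5 e6 - 110/3*e4 e5 e6
Summing the partial products and collecting blades:
Answer: -8297/360*e1 + 1849/30*e2 - 974/45*e3 - 1019/18*e4 - 9551/360*e5 + 4013/60*e6 - 2653/60*e1 e2 e3 + 1855/36*e1 e2 e4 - 689/36*e1 e2 e5 + 2309/60*e1 e2 e6 - 3017/90*e1 e3 e4 - 547/90*e1 e3 e5 - 5/3*e1 e3 e6 + 583/27*e1 e4 e5 - 817/30*e1 e4 e6 - 541/90*e1 e5 e6 - 3031/45*e2 e3 e4 - 3001/180*e2 e3 e5 + 2899/30*e2 e3 e6 + 583/12*e2 e4 e5 - 5137/30*e2 e4 e6 + 1639/60*e2 e5 e6 - 913/270*e3 e4 e5 + 379/5*e3 e4 e6 + 626/45*e3 e5 e6 - 4147/90*e4 e5 e6


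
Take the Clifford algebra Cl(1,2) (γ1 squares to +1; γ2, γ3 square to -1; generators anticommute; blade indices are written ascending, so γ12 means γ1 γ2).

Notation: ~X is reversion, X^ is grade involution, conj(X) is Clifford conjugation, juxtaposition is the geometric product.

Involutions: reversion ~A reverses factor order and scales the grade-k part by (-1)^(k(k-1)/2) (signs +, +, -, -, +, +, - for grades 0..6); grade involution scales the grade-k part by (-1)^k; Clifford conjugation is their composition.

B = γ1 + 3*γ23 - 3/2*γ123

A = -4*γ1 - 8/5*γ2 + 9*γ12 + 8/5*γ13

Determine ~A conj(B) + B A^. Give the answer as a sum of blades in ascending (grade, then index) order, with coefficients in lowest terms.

first term: 4 - 57/5*γ2 + 71/10*γ3 + 16/5*γ12 - 123/5*γ13 + 6*γ23 + 12*γ123
second term: 4 + 57/5*γ2 - 71/10*γ3 - 16/5*γ12 + 123/5*γ13 - 6*γ23 + 12*γ123
Answer: 8 + 24*γ123


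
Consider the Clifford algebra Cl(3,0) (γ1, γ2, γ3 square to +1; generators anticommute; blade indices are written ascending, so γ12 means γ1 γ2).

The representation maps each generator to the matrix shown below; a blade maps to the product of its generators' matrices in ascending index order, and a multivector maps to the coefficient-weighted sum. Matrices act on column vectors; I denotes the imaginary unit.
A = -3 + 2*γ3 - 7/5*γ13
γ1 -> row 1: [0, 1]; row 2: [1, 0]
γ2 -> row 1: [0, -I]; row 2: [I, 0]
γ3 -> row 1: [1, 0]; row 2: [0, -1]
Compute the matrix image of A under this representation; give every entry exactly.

Bivector images (products of the table entries): rho(γ13) = rho(γ1)rho(γ3) = row 1: [0, -1]; row 2: [1, 0].
M = (-3)*1 + (2)*rho(γ3) + (-7/5)*rho(γ13), summed entrywise (1 is the identity matrix):
Answer: row 1: [-1, 7/5]; row 2: [-7/5, -5]


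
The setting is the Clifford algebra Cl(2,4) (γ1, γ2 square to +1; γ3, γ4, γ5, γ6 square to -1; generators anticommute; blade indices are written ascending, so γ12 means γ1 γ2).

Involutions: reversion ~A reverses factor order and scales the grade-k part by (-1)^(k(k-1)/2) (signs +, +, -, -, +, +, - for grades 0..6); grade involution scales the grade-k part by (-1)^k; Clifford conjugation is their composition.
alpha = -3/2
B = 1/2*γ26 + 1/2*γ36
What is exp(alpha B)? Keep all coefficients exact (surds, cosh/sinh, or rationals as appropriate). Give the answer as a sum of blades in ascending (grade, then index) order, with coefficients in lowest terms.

B^2 term by term: the squares give (1/2)^2*(γ26)^2 + (1/2)^2*(γ36)^2 = 1/4*(+1) + 1/4*(-1) = 0 (each basis 2-blade squares to minus the product of its generators' squares); cross terms between blades sharing an index anticommute and cancel. So B^2 = 0.
B^2 = 0, so the series closes: exp(alpha B) = 1 + alpha B (parabolic case).
Answer: 1 - 3/4*γ26 - 3/4*γ36


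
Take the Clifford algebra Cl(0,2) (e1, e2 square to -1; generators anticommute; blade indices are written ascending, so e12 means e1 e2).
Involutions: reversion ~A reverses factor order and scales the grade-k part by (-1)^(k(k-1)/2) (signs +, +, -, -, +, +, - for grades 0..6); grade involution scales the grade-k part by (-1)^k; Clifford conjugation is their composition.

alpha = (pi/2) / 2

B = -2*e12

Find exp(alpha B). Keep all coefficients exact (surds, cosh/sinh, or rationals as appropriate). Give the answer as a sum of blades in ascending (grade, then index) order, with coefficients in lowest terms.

B^2 = (-2)^2*(e12)^2 = 4*(-1) = -4 (a basis 2-blade squares to minus the product of its generators' squares).
B^2 = -4 — the negative square puts this in the circular regime; l = 2, alpha*l = pi/2, so exp(alpha B) = cos(pi/2) + (sin(pi/2)/2)*B = 0 + (1/2)*B.
Answer: -e12


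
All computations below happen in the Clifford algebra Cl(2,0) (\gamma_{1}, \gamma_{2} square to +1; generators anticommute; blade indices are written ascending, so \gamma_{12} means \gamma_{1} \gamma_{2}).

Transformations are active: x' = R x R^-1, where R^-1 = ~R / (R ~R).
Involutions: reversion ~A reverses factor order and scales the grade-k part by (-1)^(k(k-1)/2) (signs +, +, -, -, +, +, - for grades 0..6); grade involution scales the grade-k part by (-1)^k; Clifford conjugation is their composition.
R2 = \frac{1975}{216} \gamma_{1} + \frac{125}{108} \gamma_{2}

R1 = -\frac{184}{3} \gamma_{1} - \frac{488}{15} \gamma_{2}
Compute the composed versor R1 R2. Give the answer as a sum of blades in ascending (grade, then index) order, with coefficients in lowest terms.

Distribute over the terms of R1 (each basis-blade product reordered to ascending indices, repeated generators contracted through their squares):
(-\frac{184}{3} \gamma_{1}) R2 = -\frac{45425}{81} - \frac{5750}{81} \gamma_{12}
(-\frac{488}{15} \gamma_{2}) R2 = -\frac{3050}{81} + \frac{24095}{81} \gamma_{12}
Summing the partial products and collecting blades:
Answer: -\frac{48475}{81} + \frac{6115}{27} \gamma_{12}
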